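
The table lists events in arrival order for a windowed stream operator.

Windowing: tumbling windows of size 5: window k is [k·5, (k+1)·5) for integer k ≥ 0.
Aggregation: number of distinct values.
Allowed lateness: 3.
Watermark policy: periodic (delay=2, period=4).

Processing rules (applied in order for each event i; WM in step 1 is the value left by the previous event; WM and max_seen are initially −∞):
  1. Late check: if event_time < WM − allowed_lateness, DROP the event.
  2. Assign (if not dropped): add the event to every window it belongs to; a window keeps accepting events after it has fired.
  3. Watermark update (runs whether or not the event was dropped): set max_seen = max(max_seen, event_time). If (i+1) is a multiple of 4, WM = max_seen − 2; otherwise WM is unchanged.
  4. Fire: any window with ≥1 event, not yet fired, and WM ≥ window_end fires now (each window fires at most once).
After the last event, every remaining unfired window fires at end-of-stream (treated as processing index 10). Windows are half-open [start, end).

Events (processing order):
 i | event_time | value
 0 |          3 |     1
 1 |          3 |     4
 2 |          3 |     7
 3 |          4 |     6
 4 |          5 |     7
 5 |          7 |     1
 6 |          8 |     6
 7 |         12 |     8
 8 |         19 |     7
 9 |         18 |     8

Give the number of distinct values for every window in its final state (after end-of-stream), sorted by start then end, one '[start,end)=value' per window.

i=0 t=3 v=1: → [0,5); WM=−∞
i=1 t=3 v=4: → [0,5); WM=−∞
i=2 t=3 v=7: → [0,5); WM=−∞
i=3 t=4 v=6: → [0,5); WM=2
i=4 t=5 v=7: → [5,10); WM=2
i=5 t=7 v=1: → [5,10); WM=2
i=6 t=8 v=6: → [5,10); WM=2
i=7 t=12 v=8: → [10,15); WM=10; [0,5) fires=4 [5,10) fires=3
i=8 t=19 v=7: → [15,20); WM=10
i=9 t=18 v=8: → [15,20); WM=10

[0,5)=4 [5,10)=3 [10,15)=1 [15,20)=2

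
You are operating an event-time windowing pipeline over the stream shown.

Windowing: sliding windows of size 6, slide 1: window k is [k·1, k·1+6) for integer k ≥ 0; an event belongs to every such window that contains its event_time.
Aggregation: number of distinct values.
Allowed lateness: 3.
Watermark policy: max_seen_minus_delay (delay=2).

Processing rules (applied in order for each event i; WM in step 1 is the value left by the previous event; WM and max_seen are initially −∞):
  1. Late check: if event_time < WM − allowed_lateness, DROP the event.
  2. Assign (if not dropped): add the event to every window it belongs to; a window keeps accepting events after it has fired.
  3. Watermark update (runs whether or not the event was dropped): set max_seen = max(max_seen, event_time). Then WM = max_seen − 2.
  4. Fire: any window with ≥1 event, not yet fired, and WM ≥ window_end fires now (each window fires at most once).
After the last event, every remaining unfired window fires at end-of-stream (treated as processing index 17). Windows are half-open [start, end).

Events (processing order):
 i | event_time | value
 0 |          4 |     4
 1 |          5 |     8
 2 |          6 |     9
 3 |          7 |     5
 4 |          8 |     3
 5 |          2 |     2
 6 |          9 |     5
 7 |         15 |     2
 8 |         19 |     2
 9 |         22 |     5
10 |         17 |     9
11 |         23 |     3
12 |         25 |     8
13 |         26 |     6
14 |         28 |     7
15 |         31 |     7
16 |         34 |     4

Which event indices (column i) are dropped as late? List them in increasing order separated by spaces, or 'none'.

i=0 t=4 v=4: → [4,10),[3,9),[2,8),[1,7),[0,6); WM=2
i=1 t=5 v=8: → [5,11),[4,10),[3,9),[2,8),[1,7),[0,6); WM=3
i=2 t=6 v=9: → [6,12),[5,11),[4,10),[3,9),[2,8),[1,7); WM=4
i=3 t=7 v=5: → [7,13),[6,12),[5,11),[4,10),[3,9),[2,8); WM=5
i=4 t=8 v=3: → [8,14),[7,13),[6,12),[5,11),[4,10),[3,9); WM=6; [0,6) fires=2
i=5 t=2 v=2: DROP (t<6-3); WM=6
i=6 t=9 v=5: → [9,15),[8,14),[7,13),[6,12),[5,11),[4,10); WM=7; [1,7) fires=3
i=7 t=15 v=2: → [15,21),[14,20),[13,19),[12,18),[11,17),[10,16); WM=13; [2,8) fires=4 [3,9) fires=5 [4,10) fires=5 [5,11) fires=4 [6,12) fires=3 [7,13) fires=2
i=8 t=19 v=2: → [19,25),[18,24),[17,23),[16,22),[15,21),[14,20); WM=17; [8,14) fires=2 [9,15) fires=1 [10,16) fires=1 [11,17) fires=1
i=9 t=22 v=5: → [22,28),[21,27),[20,26),[19,25),[18,24),[17,23); WM=20; [12,18) fires=1 [13,19) fires=1 [14,20) fires=1
i=10 t=17 v=9: → [17,23),[16,22),[15,21),[14,20),[13,19),[12,18); WM=20
i=11 t=23 v=3: → [23,29),[22,28),[21,27),[20,26),[19,25),[18,24); WM=21; [15,21) fires=2
i=12 t=25 v=8: → [25,31),[24,30),[23,29),[22,28),[21,27),[20,26); WM=23; [16,22) fires=2 [17,23) fires=3
i=13 t=26 v=6: → [26,32),[25,31),[24,30),[23,29),[22,28),[21,27); WM=24; [18,24) fires=3
i=14 t=28 v=7: → [28,34),[27,33),[26,32),[25,31),[24,30),[23,29); WM=26; [19,25) fires=3 [20,26) fires=3
i=15 t=31 v=7: → [31,37),[30,36),[29,35),[28,34),[27,33),[26,32); WM=29; [21,27) fires=4 [22,28) fires=4 [23,29) fires=4
i=16 t=34 v=4: → [34,40),[33,39),[32,38),[31,37),[30,36),[29,35); WM=32; [24,30) fires=3 [25,31) fires=3 [26,32) fires=2

5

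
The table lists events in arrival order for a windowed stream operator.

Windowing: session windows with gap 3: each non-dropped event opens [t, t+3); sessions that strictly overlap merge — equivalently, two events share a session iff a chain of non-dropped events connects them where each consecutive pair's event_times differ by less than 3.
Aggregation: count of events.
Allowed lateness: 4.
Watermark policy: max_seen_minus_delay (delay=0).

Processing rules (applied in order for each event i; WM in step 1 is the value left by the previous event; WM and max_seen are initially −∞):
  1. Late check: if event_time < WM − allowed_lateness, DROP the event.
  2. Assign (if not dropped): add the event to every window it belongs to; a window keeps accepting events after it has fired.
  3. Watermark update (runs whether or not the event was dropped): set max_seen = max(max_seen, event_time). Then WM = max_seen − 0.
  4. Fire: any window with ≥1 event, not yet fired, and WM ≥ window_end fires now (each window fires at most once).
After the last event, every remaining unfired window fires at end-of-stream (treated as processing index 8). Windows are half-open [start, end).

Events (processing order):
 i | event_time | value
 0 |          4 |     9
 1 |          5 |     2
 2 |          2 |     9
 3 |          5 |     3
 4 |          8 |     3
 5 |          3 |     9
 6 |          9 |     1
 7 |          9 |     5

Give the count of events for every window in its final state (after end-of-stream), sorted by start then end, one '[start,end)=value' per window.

[2,8)=4 [8,12)=3

i=0 t=4 v=9: → [4,7); WM=4
i=1 t=5 v=2: → [4,8); WM=5
i=2 t=2 v=9: → [2,8); WM=5
i=3 t=5 v=3: → [2,8); WM=5
i=4 t=8 v=3: → [8,11); WM=8
i=5 t=3 v=9: DROP (t<8-4); WM=8
i=6 t=9 v=1: → [8,12); WM=9
i=7 t=9 v=5: → [8,12); WM=9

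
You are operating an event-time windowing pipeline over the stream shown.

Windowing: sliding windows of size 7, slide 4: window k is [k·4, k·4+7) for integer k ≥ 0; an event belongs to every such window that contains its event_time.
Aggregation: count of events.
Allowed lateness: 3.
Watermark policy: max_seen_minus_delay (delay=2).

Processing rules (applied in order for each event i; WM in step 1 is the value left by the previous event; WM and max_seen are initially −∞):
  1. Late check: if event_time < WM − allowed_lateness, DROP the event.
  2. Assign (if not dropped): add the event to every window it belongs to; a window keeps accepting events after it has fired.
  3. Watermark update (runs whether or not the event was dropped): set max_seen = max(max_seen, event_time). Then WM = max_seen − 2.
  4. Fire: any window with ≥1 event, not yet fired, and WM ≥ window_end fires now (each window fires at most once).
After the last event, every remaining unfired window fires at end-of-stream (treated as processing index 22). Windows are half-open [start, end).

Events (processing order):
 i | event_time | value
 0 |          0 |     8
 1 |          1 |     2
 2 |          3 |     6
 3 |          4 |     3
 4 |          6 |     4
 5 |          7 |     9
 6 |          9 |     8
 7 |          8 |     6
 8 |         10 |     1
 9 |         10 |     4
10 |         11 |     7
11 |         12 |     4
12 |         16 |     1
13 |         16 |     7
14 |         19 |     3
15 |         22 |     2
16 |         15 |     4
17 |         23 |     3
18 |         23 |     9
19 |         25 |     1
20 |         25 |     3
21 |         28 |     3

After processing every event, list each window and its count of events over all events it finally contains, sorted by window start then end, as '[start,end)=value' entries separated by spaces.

i=0 t=0 v=8: → [0,7); WM=-2
i=1 t=1 v=2: → [0,7); WM=-1
i=2 t=3 v=6: → [0,7); WM=1
i=3 t=4 v=3: → [4,11),[0,7); WM=2
i=4 t=6 v=4: → [4,11),[0,7); WM=4
i=5 t=7 v=9: → [4,11); WM=5
i=6 t=9 v=8: → [8,15),[4,11); WM=7; [0,7) fires=5
i=7 t=8 v=6: → [8,15),[4,11); WM=7
i=8 t=10 v=1: → [8,15),[4,11); WM=8
i=9 t=10 v=4: → [8,15),[4,11); WM=8
i=10 t=11 v=7: → [8,15); WM=9
i=11 t=12 v=4: → [12,19),[8,15); WM=10
i=12 t=16 v=1: → [16,23),[12,19); WM=14; [4,11) fires=7
i=13 t=16 v=7: → [16,23),[12,19); WM=14
i=14 t=19 v=3: → [16,23); WM=17; [8,15) fires=6
i=15 t=22 v=2: → [20,27),[16,23); WM=20; [12,19) fires=3
i=16 t=15 v=4: DROP (t<20-3); WM=20
i=17 t=23 v=3: → [20,27); WM=21
i=18 t=23 v=9: → [20,27); WM=21
i=19 t=25 v=1: → [24,31),[20,27); WM=23; [16,23) fires=4
i=20 t=25 v=3: → [24,31),[20,27); WM=23
i=21 t=28 v=3: → [28,35),[24,31); WM=26

[0,7)=5 [4,11)=7 [8,15)=6 [12,19)=3 [16,23)=4 [20,27)=5 [24,31)=3 [28,35)=1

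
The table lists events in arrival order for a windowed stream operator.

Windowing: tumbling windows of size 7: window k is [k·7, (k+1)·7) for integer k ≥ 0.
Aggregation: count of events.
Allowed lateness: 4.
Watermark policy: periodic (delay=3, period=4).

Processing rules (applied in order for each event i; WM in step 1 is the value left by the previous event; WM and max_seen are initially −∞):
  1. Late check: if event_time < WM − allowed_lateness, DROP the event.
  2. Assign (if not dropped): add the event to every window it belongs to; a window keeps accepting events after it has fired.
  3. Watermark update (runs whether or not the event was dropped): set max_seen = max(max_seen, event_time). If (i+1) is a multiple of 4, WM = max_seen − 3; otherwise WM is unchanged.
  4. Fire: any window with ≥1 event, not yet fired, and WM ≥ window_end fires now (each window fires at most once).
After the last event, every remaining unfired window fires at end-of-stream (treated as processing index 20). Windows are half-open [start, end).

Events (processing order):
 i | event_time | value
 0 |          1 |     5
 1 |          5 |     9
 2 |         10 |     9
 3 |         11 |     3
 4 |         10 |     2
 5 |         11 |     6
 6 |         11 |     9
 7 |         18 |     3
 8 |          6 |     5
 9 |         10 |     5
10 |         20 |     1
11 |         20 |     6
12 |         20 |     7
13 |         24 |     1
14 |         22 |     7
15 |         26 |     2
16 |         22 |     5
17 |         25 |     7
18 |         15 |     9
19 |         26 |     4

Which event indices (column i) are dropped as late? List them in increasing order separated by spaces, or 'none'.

8 9 18

i=0 t=1 v=5: → [0,7); WM=−∞
i=1 t=5 v=9: → [0,7); WM=−∞
i=2 t=10 v=9: → [7,14); WM=−∞
i=3 t=11 v=3: → [7,14); WM=8; [0,7) fires=2
i=4 t=10 v=2: → [7,14); WM=8
i=5 t=11 v=6: → [7,14); WM=8
i=6 t=11 v=9: → [7,14); WM=8
i=7 t=18 v=3: → [14,21); WM=15; [7,14) fires=5
i=8 t=6 v=5: DROP (t<15-4); WM=15
i=9 t=10 v=5: DROP (t<15-4); WM=15
i=10 t=20 v=1: → [14,21); WM=15
i=11 t=20 v=6: → [14,21); WM=17
i=12 t=20 v=7: → [14,21); WM=17
i=13 t=24 v=1: → [21,28); WM=17
i=14 t=22 v=7: → [21,28); WM=17
i=15 t=26 v=2: → [21,28); WM=23; [14,21) fires=4
i=16 t=22 v=5: → [21,28); WM=23
i=17 t=25 v=7: → [21,28); WM=23
i=18 t=15 v=9: DROP (t<23-4); WM=23
i=19 t=26 v=4: → [21,28); WM=23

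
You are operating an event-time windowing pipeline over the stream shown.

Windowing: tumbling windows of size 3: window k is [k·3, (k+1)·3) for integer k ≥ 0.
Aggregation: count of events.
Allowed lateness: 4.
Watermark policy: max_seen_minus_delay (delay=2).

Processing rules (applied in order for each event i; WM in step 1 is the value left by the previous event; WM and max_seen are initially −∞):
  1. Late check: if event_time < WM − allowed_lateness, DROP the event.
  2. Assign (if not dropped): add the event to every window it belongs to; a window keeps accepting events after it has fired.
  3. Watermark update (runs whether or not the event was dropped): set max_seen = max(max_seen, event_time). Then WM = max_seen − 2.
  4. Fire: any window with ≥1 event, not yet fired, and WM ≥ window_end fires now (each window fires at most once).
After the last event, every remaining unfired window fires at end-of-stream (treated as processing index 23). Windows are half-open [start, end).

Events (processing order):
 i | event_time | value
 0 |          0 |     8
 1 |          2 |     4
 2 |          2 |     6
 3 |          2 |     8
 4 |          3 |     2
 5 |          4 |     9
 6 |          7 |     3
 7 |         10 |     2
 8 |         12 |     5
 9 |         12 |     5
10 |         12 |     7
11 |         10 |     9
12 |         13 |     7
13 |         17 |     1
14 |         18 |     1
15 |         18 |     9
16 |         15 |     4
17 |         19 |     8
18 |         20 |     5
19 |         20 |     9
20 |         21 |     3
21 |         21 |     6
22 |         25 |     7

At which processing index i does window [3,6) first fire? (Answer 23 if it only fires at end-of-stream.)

7

i=0 t=0 v=8: → [0,3); WM=-2
i=1 t=2 v=4: → [0,3); WM=0
i=2 t=2 v=6: → [0,3); WM=0
i=3 t=2 v=8: → [0,3); WM=0
i=4 t=3 v=2: → [3,6); WM=1
i=5 t=4 v=9: → [3,6); WM=2
i=6 t=7 v=3: → [6,9); WM=5; [0,3) fires=4
i=7 t=10 v=2: → [9,12); WM=8; [3,6) fires=2
i=8 t=12 v=5: → [12,15); WM=10; [6,9) fires=1
i=9 t=12 v=5: → [12,15); WM=10
i=10 t=12 v=7: → [12,15); WM=10
i=11 t=10 v=9: → [9,12); WM=10
i=12 t=13 v=7: → [12,15); WM=11
i=13 t=17 v=1: → [15,18); WM=15; [9,12) fires=2 [12,15) fires=4
i=14 t=18 v=1: → [18,21); WM=16
i=15 t=18 v=9: → [18,21); WM=16
i=16 t=15 v=4: → [15,18); WM=16
i=17 t=19 v=8: → [18,21); WM=17
i=18 t=20 v=5: → [18,21); WM=18; [15,18) fires=2
i=19 t=20 v=9: → [18,21); WM=18
i=20 t=21 v=3: → [21,24); WM=19
i=21 t=21 v=6: → [21,24); WM=19
i=22 t=25 v=7: → [24,27); WM=23; [18,21) fires=5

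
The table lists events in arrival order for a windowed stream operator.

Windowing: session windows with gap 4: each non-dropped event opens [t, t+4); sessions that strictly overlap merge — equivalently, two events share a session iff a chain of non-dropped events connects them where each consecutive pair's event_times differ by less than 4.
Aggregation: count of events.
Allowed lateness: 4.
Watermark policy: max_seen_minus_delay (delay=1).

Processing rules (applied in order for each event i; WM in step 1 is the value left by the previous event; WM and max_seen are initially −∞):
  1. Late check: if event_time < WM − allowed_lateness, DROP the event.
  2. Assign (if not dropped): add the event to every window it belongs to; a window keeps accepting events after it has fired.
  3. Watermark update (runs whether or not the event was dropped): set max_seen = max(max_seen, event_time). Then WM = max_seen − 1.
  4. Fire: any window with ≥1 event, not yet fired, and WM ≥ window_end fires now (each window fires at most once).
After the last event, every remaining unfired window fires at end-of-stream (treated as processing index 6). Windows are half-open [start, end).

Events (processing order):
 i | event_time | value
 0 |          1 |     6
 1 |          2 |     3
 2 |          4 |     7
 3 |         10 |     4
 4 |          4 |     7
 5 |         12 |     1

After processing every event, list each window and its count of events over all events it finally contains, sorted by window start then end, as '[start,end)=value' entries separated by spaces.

i=0 t=1 v=6: → [1,5); WM=0
i=1 t=2 v=3: → [1,6); WM=1
i=2 t=4 v=7: → [1,8); WM=3
i=3 t=10 v=4: → [10,14); WM=9
i=4 t=4 v=7: DROP (t<9-4); WM=9
i=5 t=12 v=1: → [10,16); WM=11

[1,8)=3 [10,16)=2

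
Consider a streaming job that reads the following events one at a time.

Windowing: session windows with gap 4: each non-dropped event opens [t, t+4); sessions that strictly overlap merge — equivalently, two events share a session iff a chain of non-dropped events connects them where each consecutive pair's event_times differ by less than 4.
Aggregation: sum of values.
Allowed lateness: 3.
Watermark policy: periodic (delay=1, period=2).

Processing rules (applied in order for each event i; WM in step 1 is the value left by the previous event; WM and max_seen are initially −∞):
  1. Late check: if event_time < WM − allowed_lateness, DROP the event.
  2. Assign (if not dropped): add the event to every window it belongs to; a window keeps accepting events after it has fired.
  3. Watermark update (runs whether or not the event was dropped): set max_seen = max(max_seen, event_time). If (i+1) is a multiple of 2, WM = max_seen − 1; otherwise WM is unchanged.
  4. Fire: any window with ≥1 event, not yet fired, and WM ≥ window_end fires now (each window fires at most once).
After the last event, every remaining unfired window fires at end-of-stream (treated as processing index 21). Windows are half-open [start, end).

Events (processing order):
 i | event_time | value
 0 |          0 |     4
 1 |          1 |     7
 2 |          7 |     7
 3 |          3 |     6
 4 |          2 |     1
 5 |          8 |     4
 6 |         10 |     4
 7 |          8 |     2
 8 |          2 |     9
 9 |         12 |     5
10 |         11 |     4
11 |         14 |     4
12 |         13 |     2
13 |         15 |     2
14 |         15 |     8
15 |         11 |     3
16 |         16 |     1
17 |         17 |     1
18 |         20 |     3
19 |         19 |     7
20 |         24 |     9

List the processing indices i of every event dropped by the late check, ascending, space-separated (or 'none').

i=0 t=0 v=4: → [0,4); WM=−∞
i=1 t=1 v=7: → [0,5); WM=0
i=2 t=7 v=7: → [7,11); WM=0
i=3 t=3 v=6: → [0,7); WM=6
i=4 t=2 v=1: DROP (t<6-3); WM=6
i=5 t=8 v=4: → [7,12); WM=7
i=6 t=10 v=4: → [7,14); WM=7
i=7 t=8 v=2: → [7,14); WM=9
i=8 t=2 v=9: DROP (t<9-3); WM=9
i=9 t=12 v=5: → [7,16); WM=11
i=10 t=11 v=4: → [7,16); WM=11
i=11 t=14 v=4: → [7,18); WM=13
i=12 t=13 v=2: → [7,18); WM=13
i=13 t=15 v=2: → [7,19); WM=14
i=14 t=15 v=8: → [7,19); WM=14
i=15 t=11 v=3: → [7,19); WM=14
i=16 t=16 v=1: → [7,20); WM=14
i=17 t=17 v=1: → [7,21); WM=16
i=18 t=20 v=3: → [7,24); WM=16
i=19 t=19 v=7: → [7,24); WM=19
i=20 t=24 v=9: → [24,28); WM=19

4 8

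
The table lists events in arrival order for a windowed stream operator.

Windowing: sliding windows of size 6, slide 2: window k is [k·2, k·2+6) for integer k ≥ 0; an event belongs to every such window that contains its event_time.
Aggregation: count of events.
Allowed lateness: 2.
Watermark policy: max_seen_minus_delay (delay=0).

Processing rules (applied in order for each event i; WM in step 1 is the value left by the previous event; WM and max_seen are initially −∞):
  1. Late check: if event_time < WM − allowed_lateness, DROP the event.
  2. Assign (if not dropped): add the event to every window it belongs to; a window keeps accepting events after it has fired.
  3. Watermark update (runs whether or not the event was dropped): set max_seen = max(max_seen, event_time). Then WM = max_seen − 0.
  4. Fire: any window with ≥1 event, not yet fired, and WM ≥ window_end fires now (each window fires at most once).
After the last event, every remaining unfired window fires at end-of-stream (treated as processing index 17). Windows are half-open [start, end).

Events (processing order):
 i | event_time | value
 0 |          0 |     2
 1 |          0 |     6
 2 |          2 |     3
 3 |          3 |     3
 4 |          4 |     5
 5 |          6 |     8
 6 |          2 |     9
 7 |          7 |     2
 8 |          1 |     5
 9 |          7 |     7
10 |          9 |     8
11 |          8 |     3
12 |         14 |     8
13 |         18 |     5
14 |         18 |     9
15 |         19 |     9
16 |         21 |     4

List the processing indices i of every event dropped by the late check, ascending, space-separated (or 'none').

6 8

i=0 t=0 v=2: → [0,6); WM=0
i=1 t=0 v=6: → [0,6); WM=0
i=2 t=2 v=3: → [2,8),[0,6); WM=2
i=3 t=3 v=3: → [2,8),[0,6); WM=3
i=4 t=4 v=5: → [4,10),[2,8),[0,6); WM=4
i=5 t=6 v=8: → [6,12),[4,10),[2,8); WM=6; [0,6) fires=5
i=6 t=2 v=9: DROP (t<6-2); WM=6
i=7 t=7 v=2: → [6,12),[4,10),[2,8); WM=7
i=8 t=1 v=5: DROP (t<7-2); WM=7
i=9 t=7 v=7: → [6,12),[4,10),[2,8); WM=7
i=10 t=9 v=8: → [8,14),[6,12),[4,10); WM=9; [2,8) fires=6
i=11 t=8 v=3: → [8,14),[6,12),[4,10); WM=9
i=12 t=14 v=8: → [14,20),[12,18),[10,16); WM=14; [4,10) fires=6 [6,12) fires=5 [8,14) fires=2
i=13 t=18 v=5: → [18,24),[16,22),[14,20); WM=18; [10,16) fires=1 [12,18) fires=1
i=14 t=18 v=9: → [18,24),[16,22),[14,20); WM=18
i=15 t=19 v=9: → [18,24),[16,22),[14,20); WM=19
i=16 t=21 v=4: → [20,26),[18,24),[16,22); WM=21; [14,20) fires=4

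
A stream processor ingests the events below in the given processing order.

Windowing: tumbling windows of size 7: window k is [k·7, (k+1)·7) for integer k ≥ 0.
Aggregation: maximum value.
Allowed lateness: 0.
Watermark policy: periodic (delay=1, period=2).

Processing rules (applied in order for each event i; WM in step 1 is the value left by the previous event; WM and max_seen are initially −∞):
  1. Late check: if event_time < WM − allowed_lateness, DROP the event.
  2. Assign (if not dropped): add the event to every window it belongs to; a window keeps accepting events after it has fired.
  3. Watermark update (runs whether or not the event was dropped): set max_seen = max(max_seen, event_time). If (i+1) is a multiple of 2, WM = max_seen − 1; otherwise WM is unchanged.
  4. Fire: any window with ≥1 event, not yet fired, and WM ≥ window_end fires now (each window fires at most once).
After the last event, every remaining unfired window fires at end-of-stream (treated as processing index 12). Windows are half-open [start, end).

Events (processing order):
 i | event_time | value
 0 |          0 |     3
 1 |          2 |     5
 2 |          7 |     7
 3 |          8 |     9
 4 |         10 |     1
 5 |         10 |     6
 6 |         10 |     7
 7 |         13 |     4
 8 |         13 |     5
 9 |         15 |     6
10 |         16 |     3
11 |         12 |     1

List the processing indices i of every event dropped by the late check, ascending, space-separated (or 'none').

i=0 t=0 v=3: → [0,7); WM=−∞
i=1 t=2 v=5: → [0,7); WM=1
i=2 t=7 v=7: → [7,14); WM=1
i=3 t=8 v=9: → [7,14); WM=7; [0,7) fires=5
i=4 t=10 v=1: → [7,14); WM=7
i=5 t=10 v=6: → [7,14); WM=9
i=6 t=10 v=7: → [7,14); WM=9
i=7 t=13 v=4: → [7,14); WM=12
i=8 t=13 v=5: → [7,14); WM=12
i=9 t=15 v=6: → [14,21); WM=14; [7,14) fires=9
i=10 t=16 v=3: → [14,21); WM=14
i=11 t=12 v=1: DROP (t<14-0); WM=15

11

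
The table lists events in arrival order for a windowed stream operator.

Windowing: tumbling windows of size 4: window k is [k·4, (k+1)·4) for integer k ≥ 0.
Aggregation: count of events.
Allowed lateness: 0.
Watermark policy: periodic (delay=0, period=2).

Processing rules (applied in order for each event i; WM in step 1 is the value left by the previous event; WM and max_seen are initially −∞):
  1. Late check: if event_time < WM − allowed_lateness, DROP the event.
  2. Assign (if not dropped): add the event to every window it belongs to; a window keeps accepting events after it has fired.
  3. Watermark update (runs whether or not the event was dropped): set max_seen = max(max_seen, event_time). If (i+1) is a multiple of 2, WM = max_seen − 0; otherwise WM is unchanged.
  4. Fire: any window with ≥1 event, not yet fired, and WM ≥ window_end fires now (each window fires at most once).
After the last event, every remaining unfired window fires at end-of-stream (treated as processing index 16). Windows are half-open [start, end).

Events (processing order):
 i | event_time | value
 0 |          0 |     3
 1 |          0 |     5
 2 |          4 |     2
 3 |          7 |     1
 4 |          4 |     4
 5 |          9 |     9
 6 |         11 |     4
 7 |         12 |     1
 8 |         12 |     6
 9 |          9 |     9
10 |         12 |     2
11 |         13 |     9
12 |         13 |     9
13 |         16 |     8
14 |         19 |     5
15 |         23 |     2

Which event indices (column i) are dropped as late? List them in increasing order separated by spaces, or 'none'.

i=0 t=0 v=3: → [0,4); WM=−∞
i=1 t=0 v=5: → [0,4); WM=0
i=2 t=4 v=2: → [4,8); WM=0
i=3 t=7 v=1: → [4,8); WM=7; [0,4) fires=2
i=4 t=4 v=4: DROP (t<7-0); WM=7
i=5 t=9 v=9: → [8,12); WM=9; [4,8) fires=2
i=6 t=11 v=4: → [8,12); WM=9
i=7 t=12 v=1: → [12,16); WM=12; [8,12) fires=2
i=8 t=12 v=6: → [12,16); WM=12
i=9 t=9 v=9: DROP (t<12-0); WM=12
i=10 t=12 v=2: → [12,16); WM=12
i=11 t=13 v=9: → [12,16); WM=13
i=12 t=13 v=9: → [12,16); WM=13
i=13 t=16 v=8: → [16,20); WM=16; [12,16) fires=5
i=14 t=19 v=5: → [16,20); WM=16
i=15 t=23 v=2: → [20,24); WM=23; [16,20) fires=2

4 9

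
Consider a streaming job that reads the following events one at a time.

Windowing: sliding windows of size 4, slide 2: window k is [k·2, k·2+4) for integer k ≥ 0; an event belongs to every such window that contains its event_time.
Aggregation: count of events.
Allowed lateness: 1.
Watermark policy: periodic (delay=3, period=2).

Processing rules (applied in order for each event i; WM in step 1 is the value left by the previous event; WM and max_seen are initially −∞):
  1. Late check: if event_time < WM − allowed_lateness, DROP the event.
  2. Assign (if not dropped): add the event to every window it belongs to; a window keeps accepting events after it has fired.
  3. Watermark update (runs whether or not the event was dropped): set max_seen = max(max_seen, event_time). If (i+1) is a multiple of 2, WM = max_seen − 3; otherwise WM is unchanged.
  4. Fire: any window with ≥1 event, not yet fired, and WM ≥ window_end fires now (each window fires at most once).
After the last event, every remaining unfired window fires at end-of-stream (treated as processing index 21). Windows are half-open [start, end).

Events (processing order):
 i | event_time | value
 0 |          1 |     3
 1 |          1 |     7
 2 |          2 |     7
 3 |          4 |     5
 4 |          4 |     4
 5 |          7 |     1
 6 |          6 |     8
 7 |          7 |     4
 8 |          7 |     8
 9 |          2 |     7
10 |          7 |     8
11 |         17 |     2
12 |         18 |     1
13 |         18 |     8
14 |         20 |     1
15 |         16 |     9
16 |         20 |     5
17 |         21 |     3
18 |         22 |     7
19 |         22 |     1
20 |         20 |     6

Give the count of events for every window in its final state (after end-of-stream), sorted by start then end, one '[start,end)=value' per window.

[0,4)=3 [2,6)=3 [4,8)=7 [6,10)=5 [14,18)=2 [16,20)=4 [18,22)=6 [20,24)=6 [22,26)=2

i=0 t=1 v=3: → [0,4); WM=−∞
i=1 t=1 v=7: → [0,4); WM=-2
i=2 t=2 v=7: → [2,6),[0,4); WM=-2
i=3 t=4 v=5: → [4,8),[2,6); WM=1
i=4 t=4 v=4: → [4,8),[2,6); WM=1
i=5 t=7 v=1: → [6,10),[4,8); WM=4; [0,4) fires=3
i=6 t=6 v=8: → [6,10),[4,8); WM=4
i=7 t=7 v=4: → [6,10),[4,8); WM=4
i=8 t=7 v=8: → [6,10),[4,8); WM=4
i=9 t=2 v=7: DROP (t<4-1); WM=4
i=10 t=7 v=8: → [6,10),[4,8); WM=4
i=11 t=17 v=2: → [16,20),[14,18); WM=14; [2,6) fires=3 [4,8) fires=7 [6,10) fires=5
i=12 t=18 v=1: → [18,22),[16,20); WM=14
i=13 t=18 v=8: → [18,22),[16,20); WM=15
i=14 t=20 v=1: → [20,24),[18,22); WM=15
i=15 t=16 v=9: → [16,20),[14,18); WM=17
i=16 t=20 v=5: → [20,24),[18,22); WM=17
i=17 t=21 v=3: → [20,24),[18,22); WM=18; [14,18) fires=2
i=18 t=22 v=7: → [22,26),[20,24); WM=18
i=19 t=22 v=1: → [22,26),[20,24); WM=19
i=20 t=20 v=6: → [20,24),[18,22); WM=19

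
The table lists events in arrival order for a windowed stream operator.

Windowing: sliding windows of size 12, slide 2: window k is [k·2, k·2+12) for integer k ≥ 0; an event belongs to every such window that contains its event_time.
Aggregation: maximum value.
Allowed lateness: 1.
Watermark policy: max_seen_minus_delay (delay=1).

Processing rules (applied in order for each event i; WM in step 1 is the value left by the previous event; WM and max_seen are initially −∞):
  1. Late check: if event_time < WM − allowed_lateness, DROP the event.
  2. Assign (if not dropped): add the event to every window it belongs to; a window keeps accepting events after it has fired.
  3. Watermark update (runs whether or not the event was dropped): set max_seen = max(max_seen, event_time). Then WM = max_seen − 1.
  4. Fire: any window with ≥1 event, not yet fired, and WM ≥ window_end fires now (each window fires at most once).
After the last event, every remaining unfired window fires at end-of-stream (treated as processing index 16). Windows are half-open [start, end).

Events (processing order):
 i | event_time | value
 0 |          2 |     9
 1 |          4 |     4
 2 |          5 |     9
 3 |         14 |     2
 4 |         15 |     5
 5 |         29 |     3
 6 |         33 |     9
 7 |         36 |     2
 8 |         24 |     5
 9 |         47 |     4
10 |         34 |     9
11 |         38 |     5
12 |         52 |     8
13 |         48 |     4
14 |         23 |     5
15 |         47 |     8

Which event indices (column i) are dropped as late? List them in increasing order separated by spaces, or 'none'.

8 10 11 13 14 15

i=0 t=2 v=9: → [2,14),[0,12); WM=1
i=1 t=4 v=4: → [4,16),[2,14),[0,12); WM=3
i=2 t=5 v=9: → [4,16),[2,14),[0,12); WM=4
i=3 t=14 v=2: → [14,26),[12,24),[10,22),[8,20),[6,18),[4,16); WM=13; [0,12) fires=9
i=4 t=15 v=5: → [14,26),[12,24),[10,22),[8,20),[6,18),[4,16); WM=14; [2,14) fires=9
i=5 t=29 v=3: → [28,40),[26,38),[24,36),[22,34),[20,32),[18,30); WM=28; [4,16) fires=9 [6,18) fires=5 [8,20) fires=5 [10,22) fires=5 [12,24) fires=5 [14,26) fires=5
i=6 t=33 v=9: → [32,44),[30,42),[28,40),[26,38),[24,36),[22,34); WM=32; [18,30) fires=3 [20,32) fires=3
i=7 t=36 v=2: → [36,48),[34,46),[32,44),[30,42),[28,40),[26,38); WM=35; [22,34) fires=9
i=8 t=24 v=5: DROP (t<35-1); WM=35
i=9 t=47 v=4: → [46,58),[44,56),[42,54),[40,52),[38,50),[36,48); WM=46; [24,36) fires=9 [26,38) fires=9 [28,40) fires=9 [30,42) fires=9 [32,44) fires=9 [34,46) fires=2
i=10 t=34 v=9: DROP (t<46-1); WM=46
i=11 t=38 v=5: DROP (t<46-1); WM=46
i=12 t=52 v=8: → [52,64),[50,62),[48,60),[46,58),[44,56),[42,54); WM=51; [36,48) fires=4 [38,50) fires=4
i=13 t=48 v=4: DROP (t<51-1); WM=51
i=14 t=23 v=5: DROP (t<51-1); WM=51
i=15 t=47 v=8: DROP (t<51-1); WM=51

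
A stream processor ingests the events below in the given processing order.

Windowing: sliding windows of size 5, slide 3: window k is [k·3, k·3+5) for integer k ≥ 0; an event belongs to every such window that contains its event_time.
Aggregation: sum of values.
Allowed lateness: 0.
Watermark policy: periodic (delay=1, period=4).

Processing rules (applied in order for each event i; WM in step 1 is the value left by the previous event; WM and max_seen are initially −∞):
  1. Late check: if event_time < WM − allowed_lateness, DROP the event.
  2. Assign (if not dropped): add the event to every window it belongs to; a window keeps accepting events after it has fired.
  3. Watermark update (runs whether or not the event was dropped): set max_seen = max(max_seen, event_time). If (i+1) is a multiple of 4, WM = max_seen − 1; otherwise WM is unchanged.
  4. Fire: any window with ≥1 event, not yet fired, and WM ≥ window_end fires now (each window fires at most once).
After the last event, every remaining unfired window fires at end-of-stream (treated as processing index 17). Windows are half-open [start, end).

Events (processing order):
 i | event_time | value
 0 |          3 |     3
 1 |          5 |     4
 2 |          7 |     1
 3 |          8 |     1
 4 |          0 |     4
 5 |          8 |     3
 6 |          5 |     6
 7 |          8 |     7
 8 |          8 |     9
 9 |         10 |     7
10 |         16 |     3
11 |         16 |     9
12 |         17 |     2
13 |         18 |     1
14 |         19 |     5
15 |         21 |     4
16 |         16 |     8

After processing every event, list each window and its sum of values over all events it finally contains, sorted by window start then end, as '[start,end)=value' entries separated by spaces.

i=0 t=3 v=3: → [3,8),[0,5); WM=−∞
i=1 t=5 v=4: → [3,8); WM=−∞
i=2 t=7 v=1: → [6,11),[3,8); WM=−∞
i=3 t=8 v=1: → [6,11); WM=7; [0,5) fires=3
i=4 t=0 v=4: DROP (t<7-0); WM=7
i=5 t=8 v=3: → [6,11); WM=7
i=6 t=5 v=6: DROP (t<7-0); WM=7
i=7 t=8 v=7: → [6,11); WM=7
i=8 t=8 v=9: → [6,11); WM=7
i=9 t=10 v=7: → [9,14),[6,11); WM=7
i=10 t=16 v=3: → [15,20),[12,17); WM=7
i=11 t=16 v=9: → [15,20),[12,17); WM=15; [3,8) fires=8 [6,11) fires=28 [9,14) fires=7
i=12 t=17 v=2: → [15,20); WM=15
i=13 t=18 v=1: → [18,23),[15,20); WM=15
i=14 t=19 v=5: → [18,23),[15,20); WM=15
i=15 t=21 v=4: → [21,26),[18,23); WM=20; [12,17) fires=12 [15,20) fires=20
i=16 t=16 v=8: DROP (t<20-0); WM=20

[0,5)=3 [3,8)=8 [6,11)=28 [9,14)=7 [12,17)=12 [15,20)=20 [18,23)=10 [21,26)=4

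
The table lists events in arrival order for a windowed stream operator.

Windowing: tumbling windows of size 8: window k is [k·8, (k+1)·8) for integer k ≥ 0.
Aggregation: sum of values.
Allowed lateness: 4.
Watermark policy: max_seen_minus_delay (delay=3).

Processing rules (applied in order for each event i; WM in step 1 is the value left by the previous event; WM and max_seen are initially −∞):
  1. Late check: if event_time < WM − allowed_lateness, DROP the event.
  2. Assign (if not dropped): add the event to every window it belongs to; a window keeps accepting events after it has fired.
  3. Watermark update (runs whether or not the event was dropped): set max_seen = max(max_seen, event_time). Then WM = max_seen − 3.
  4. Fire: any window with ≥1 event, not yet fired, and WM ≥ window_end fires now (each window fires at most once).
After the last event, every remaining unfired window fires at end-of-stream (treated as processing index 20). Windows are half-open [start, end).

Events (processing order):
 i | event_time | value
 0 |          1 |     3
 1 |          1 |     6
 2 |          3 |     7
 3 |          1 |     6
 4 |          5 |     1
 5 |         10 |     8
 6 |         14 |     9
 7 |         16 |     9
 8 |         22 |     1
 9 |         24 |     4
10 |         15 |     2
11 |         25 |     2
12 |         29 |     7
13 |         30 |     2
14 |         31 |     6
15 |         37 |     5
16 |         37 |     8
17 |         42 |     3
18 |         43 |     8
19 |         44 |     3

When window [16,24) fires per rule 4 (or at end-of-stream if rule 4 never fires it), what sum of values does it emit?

i=0 t=1 v=3: → [0,8); WM=-2
i=1 t=1 v=6: → [0,8); WM=-2
i=2 t=3 v=7: → [0,8); WM=0
i=3 t=1 v=6: → [0,8); WM=0
i=4 t=5 v=1: → [0,8); WM=2
i=5 t=10 v=8: → [8,16); WM=7
i=6 t=14 v=9: → [8,16); WM=11; [0,8) fires=23
i=7 t=16 v=9: → [16,24); WM=13
i=8 t=22 v=1: → [16,24); WM=19; [8,16) fires=17
i=9 t=24 v=4: → [24,32); WM=21
i=10 t=15 v=2: DROP (t<21-4); WM=21
i=11 t=25 v=2: → [24,32); WM=22
i=12 t=29 v=7: → [24,32); WM=26; [16,24) fires=10
i=13 t=30 v=2: → [24,32); WM=27
i=14 t=31 v=6: → [24,32); WM=28
i=15 t=37 v=5: → [32,40); WM=34; [24,32) fires=21
i=16 t=37 v=8: → [32,40); WM=34
i=17 t=42 v=3: → [40,48); WM=39
i=18 t=43 v=8: → [40,48); WM=40; [32,40) fires=13
i=19 t=44 v=3: → [40,48); WM=41

10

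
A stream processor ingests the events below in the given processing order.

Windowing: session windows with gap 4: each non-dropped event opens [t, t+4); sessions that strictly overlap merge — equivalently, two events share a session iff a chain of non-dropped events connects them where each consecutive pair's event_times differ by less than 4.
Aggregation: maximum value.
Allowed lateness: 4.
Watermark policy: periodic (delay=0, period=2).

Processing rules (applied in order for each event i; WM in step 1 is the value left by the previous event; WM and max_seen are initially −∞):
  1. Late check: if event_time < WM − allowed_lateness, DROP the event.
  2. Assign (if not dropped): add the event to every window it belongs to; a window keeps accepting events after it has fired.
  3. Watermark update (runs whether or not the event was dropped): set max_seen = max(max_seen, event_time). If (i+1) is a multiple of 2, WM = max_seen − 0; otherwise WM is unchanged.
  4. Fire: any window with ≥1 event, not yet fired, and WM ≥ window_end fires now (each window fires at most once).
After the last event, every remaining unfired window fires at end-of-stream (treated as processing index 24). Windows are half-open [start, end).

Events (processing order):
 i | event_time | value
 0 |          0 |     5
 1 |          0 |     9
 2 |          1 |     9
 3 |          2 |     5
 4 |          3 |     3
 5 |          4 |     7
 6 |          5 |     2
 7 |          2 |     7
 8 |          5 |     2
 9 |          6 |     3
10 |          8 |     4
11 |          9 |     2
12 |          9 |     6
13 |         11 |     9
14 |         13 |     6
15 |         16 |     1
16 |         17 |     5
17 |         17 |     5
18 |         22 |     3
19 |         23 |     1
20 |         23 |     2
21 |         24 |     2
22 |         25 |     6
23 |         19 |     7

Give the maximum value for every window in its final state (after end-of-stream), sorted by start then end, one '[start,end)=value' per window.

i=0 t=0 v=5: → [0,4); WM=−∞
i=1 t=0 v=9: → [0,4); WM=0
i=2 t=1 v=9: → [0,5); WM=0
i=3 t=2 v=5: → [0,6); WM=2
i=4 t=3 v=3: → [0,7); WM=2
i=5 t=4 v=7: → [0,8); WM=4
i=6 t=5 v=2: → [0,9); WM=4
i=7 t=2 v=7: → [0,9); WM=5
i=8 t=5 v=2: → [0,9); WM=5
i=9 t=6 v=3: → [0,10); WM=6
i=10 t=8 v=4: → [0,12); WM=6
i=11 t=9 v=2: → [0,13); WM=9
i=12 t=9 v=6: → [0,13); WM=9
i=13 t=11 v=9: → [0,15); WM=11
i=14 t=13 v=6: → [0,17); WM=11
i=15 t=16 v=1: → [0,20); WM=16
i=16 t=17 v=5: → [0,21); WM=16
i=17 t=17 v=5: → [0,21); WM=17
i=18 t=22 v=3: → [22,26); WM=17
i=19 t=23 v=1: → [22,27); WM=23
i=20 t=23 v=2: → [22,27); WM=23
i=21 t=24 v=2: → [22,28); WM=24
i=22 t=25 v=6: → [22,29); WM=24
i=23 t=19 v=7: DROP (t<24-4); WM=25

[0,21)=9 [22,29)=6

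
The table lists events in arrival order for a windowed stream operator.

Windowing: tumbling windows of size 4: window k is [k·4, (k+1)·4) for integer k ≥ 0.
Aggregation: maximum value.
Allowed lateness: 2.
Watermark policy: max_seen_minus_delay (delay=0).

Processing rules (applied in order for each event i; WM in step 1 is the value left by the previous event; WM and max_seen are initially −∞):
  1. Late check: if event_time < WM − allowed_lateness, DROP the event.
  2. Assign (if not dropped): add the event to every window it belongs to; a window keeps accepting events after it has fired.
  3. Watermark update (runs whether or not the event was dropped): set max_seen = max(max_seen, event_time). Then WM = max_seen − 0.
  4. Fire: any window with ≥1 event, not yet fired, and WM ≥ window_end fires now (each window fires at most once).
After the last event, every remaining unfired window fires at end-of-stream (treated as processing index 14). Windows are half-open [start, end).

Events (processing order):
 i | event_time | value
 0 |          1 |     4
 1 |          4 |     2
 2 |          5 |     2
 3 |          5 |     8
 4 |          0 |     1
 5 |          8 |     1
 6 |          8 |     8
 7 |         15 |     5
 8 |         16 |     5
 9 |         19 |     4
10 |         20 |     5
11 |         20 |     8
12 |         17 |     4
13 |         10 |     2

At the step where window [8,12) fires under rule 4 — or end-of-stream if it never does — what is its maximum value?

i=0 t=1 v=4: → [0,4); WM=1
i=1 t=4 v=2: → [4,8); WM=4; [0,4) fires=4
i=2 t=5 v=2: → [4,8); WM=5
i=3 t=5 v=8: → [4,8); WM=5
i=4 t=0 v=1: DROP (t<5-2); WM=5
i=5 t=8 v=1: → [8,12); WM=8; [4,8) fires=8
i=6 t=8 v=8: → [8,12); WM=8
i=7 t=15 v=5: → [12,16); WM=15; [8,12) fires=8
i=8 t=16 v=5: → [16,20); WM=16; [12,16) fires=5
i=9 t=19 v=4: → [16,20); WM=19
i=10 t=20 v=5: → [20,24); WM=20; [16,20) fires=5
i=11 t=20 v=8: → [20,24); WM=20
i=12 t=17 v=4: DROP (t<20-2); WM=20
i=13 t=10 v=2: DROP (t<20-2); WM=20

8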